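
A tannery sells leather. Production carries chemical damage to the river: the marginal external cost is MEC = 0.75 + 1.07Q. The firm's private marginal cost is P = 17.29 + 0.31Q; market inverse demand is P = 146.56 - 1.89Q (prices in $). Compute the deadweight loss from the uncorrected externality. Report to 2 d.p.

Market equilibrium (private): 17.29 + 0.31Q = 146.56 - 1.89Q → Q_m = 58.7591.
Social marginal cost = private MC + MEC = 18.04 + 1.38Q.
Set SMC = demand: 18.04 + 1.38Q = 146.56 - 1.89Q → Q* = 39.3028.
The loss is the area between SMC and demand from Q* to Q_m; with linear curves that's a triangle of height MEC(Q_m).
DWL = ½ × 19.4563 × 63.6222 = 618.9263.

DWL = $618.93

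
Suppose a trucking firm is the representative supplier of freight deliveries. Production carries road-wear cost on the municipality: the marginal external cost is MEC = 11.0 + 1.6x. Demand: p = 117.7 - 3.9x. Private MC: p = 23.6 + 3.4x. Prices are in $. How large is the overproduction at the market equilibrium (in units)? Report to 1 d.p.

Market equilibrium (private): 23.6 + 3.4x = 117.7 - 3.9x → x_m = 12.8904.
Social marginal cost = private MC + MEC = 34.6 + 5.0x.
Set SMC = demand: 34.6 + 5.0x = 117.7 - 3.9x → x* = 9.3371.
Gap = |12.8904 − 9.3371| = 3.5533.

3.6 units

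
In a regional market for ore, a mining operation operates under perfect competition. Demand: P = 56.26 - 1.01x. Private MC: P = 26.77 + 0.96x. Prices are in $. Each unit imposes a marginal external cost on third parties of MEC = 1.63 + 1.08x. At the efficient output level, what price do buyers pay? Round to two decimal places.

P = $47.03

Social marginal cost = private MC + MEC = 28.40 + 2.04x.
Set SMC = demand: 28.40 + 2.04x = 56.26 - 1.01x → x* = 9.1344.
Consumer price on the demand curve at x*: 56.26 − 1.01×9.1344 = 47.0343.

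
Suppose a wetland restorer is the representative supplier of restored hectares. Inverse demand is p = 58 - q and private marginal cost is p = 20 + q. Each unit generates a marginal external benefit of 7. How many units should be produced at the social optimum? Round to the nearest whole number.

q* = 23

Social marginal cost = private MC − MEB = 13 + q.
Set SMC = demand: 13 + q = 58 - q → q* = 22.5000.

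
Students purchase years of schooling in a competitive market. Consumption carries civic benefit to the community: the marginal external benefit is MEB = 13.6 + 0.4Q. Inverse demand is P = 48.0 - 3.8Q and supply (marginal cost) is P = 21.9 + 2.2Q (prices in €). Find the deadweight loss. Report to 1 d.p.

DWL = €21.0

Market equilibrium (private): 21.9 + 2.2Q = 48.0 - 3.8Q → Q_m = 4.3500.
Social marginal benefit = demand + MEB = 61.6 - 3.4Q.
Set SMB = MC: 61.6 - 3.4Q = 21.9 + 2.2Q → Q* = 7.0893.
Height of the DWL triangle at Q_m is SMB(Q_m) − MC(Q_m) = MEB(Q_m) = 15.3400.
DWL = ½ × 2.7393 × 15.3400 = 21.0104.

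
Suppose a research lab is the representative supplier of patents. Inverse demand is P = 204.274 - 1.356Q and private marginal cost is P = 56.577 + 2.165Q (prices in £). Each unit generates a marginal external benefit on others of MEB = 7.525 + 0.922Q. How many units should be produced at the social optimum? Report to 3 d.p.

Social marginal cost = private MC − MEB = 49.052 + 1.243Q.
Set SMC = demand: 49.052 + 1.243Q = 204.274 - 1.356Q → Q* = 59.7237.

Q* = 59.724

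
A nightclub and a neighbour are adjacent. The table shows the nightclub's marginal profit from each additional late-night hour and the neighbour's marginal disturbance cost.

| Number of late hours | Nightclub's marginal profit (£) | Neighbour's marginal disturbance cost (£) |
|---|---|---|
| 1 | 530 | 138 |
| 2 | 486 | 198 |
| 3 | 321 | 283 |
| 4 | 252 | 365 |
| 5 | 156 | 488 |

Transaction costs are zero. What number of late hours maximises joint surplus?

Bargaining reaches the level where marginal profit last exceeds marginal disturbance cost.
That holds through level 3 (321 ≥ 283) but not at 4 (252 < 365).

3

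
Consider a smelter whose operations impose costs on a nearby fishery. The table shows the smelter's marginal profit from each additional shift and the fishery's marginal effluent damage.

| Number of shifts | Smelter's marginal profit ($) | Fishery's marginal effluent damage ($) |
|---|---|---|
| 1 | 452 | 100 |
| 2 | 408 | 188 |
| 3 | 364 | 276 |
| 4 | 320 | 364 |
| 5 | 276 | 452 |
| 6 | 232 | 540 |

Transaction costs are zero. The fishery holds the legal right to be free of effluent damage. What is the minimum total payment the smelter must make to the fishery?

$564

Efficient level: marginal profit ≥ marginal effluent damage through level 3, so k* = 3.
With the fishery holding the right, the smelter must at least compensate total damage at k*: 100 + 188 + 276 = 564.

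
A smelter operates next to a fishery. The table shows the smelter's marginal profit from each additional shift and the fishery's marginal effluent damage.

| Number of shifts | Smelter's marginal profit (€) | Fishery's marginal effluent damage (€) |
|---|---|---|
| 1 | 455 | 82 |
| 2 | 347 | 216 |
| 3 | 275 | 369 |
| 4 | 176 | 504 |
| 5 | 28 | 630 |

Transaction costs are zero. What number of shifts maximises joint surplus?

Bargaining reaches the level where marginal profit last exceeds marginal effluent damage.
That holds through level 2 (347 ≥ 216) but not at 3 (275 < 369).

2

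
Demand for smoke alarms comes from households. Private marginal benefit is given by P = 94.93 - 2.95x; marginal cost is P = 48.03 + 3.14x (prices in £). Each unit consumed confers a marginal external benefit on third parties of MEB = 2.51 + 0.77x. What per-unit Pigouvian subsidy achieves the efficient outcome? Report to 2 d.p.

Social marginal benefit = demand + MEB = 97.44 - 2.18x.
Set SMB = MC: 97.44 - 2.18x = 48.03 + 3.14x → x* = 9.2876.
The Pigouvian subsidy equals MEB at x*: 2.51 + 0.77×9.2876 = 9.6615.

subsidy = £9.66 per unit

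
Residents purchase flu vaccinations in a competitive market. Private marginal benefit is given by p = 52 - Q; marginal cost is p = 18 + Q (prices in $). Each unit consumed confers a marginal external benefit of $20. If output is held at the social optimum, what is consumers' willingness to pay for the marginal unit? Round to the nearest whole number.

P = $25

Social marginal benefit = demand + MEB = 72 - Q.
Set SMB = MC: 72 - Q = 18 + Q → Q* = 27.0000.
Consumer price on the demand curve at Q*: 52 − 1×27.0000 = 25.0000.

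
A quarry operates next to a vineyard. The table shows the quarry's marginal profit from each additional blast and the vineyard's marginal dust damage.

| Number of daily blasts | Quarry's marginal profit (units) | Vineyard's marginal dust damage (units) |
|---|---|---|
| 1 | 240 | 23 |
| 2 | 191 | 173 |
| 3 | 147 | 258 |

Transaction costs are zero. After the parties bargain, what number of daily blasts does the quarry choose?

2

Bargaining reaches the level where marginal profit last exceeds marginal dust damage.
That holds through level 2 (191 ≥ 173) but not at 3 (147 < 258).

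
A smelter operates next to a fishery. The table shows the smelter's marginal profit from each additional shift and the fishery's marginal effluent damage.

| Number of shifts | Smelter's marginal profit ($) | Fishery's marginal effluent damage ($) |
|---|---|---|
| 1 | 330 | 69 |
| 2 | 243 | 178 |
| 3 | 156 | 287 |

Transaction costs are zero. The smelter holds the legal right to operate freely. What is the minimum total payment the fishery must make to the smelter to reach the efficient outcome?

$156

Left alone the smelter would choose level 3 (marginal profit stays positive).
Efficient level: k* = 2 (marginal profit ≥ marginal effluent damage through 2).
The fishery must at least cover the smelter's forgone profit from cutting 3→2: 156 = 156.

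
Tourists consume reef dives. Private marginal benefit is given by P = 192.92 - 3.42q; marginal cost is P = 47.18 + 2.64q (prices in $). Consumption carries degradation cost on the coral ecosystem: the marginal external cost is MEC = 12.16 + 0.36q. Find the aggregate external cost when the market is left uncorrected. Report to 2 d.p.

$396.55

Market equilibrium (private): 47.18 + 2.64q = 192.92 - 3.42q → q_m = 24.0495.
Total external cost = ∫₀^{q_m} (12.16 + 0.36q) dq = 12.16×24.0495 + ½×0.36×24.0495² = 396.5500.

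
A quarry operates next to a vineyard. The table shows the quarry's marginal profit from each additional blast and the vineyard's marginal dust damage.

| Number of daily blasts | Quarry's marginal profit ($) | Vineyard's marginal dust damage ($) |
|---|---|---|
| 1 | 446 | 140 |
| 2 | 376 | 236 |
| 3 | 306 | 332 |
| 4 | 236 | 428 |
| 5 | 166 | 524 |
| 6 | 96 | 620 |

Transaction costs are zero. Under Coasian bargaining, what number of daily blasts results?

Bargaining reaches the level where marginal profit last exceeds marginal dust damage.
That holds through level 2 (376 ≥ 236) but not at 3 (306 < 332).

2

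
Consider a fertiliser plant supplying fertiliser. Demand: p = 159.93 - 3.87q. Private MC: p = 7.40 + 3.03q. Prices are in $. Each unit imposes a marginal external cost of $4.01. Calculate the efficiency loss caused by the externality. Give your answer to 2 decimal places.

DWL = $1.17

Market equilibrium (private): 7.40 + 3.03q = 159.93 - 3.87q → q_m = 22.1058.
Social marginal cost = private MC + MEC = 11.41 + 3.03q.
Set SMC = demand: 11.41 + 3.03q = 159.93 - 3.87q → q* = 21.5246.
Height of the DWL triangle at q_m is SMC(q_m) − demand(q_m) = MEC(q_m) = 4.0100.
DWL = ½ × 0.5812 × 4.0100 = 1.1653.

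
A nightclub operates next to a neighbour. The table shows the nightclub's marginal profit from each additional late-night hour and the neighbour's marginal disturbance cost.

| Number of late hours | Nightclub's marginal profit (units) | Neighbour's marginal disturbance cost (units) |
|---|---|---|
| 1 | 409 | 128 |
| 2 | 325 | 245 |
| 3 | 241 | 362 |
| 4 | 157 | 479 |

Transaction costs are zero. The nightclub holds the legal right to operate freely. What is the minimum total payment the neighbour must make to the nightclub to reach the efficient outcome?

Left alone the nightclub would choose level 4 (marginal profit stays positive).
Efficient level: k* = 2 (marginal profit ≥ marginal disturbance cost through 2).
The neighbour must at least cover the nightclub's forgone profit from cutting 4→2: 241 + 157 = 398.

398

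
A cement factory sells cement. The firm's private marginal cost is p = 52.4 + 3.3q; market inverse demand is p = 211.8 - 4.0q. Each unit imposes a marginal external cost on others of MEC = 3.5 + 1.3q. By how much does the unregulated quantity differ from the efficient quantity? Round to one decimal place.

Market equilibrium (private): 52.4 + 3.3q = 211.8 - 4.0q → q_m = 21.8356.
Social marginal cost = private MC + MEC = 55.9 + 4.6q.
Set SMC = demand: 55.9 + 4.6q = 211.8 - 4.0q → q* = 18.1279.
Gap = |21.8356 − 18.1279| = 3.7077.

3.7 units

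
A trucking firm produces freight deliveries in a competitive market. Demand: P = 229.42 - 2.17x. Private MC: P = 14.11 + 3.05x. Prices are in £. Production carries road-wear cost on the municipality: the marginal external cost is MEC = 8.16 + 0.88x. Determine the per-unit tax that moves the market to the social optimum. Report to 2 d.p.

tax = £38.04 per unit

Social marginal cost = private MC + MEC = 22.27 + 3.93x.
Set SMC = demand: 22.27 + 3.93x = 229.42 - 2.17x → x* = 33.9590.
The Pigouvian tax equals MEC at x*: 8.16 + 0.88×33.9590 = 38.0439.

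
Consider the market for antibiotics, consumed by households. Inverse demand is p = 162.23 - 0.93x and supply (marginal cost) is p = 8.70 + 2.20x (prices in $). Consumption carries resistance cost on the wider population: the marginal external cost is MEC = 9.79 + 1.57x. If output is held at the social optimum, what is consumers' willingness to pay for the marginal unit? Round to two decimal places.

P = $133.79

Social marginal benefit = demand − MEC = 152.44 - 2.50x.
Set SMB = MC: 152.44 - 2.50x = 8.70 + 2.20x → x* = 30.5830.
Consumer price on the demand curve at x*: 162.23 − 0.93×30.5830 = 133.7878.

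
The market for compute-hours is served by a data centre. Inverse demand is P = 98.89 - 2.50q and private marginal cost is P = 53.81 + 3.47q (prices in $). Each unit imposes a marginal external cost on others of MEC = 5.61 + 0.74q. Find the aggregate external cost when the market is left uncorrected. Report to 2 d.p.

Market equilibrium (private): 53.81 + 3.47q = 98.89 - 2.50q → q_m = 7.5511.
Total external cost = ∫₀^{q_m} (5.61 + 0.74q) dq = 5.61×7.5511 + ½×0.74×7.5511² = 63.4587.

$63.46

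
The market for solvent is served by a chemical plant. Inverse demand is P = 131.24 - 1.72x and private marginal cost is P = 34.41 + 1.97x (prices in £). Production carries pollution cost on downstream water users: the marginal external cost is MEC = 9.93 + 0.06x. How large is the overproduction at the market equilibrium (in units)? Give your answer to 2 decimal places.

Market equilibrium (private): 34.41 + 1.97x = 131.24 - 1.72x → x_m = 26.2412.
Social marginal cost = private MC + MEC = 44.34 + 2.03x.
Set SMC = demand: 44.34 + 2.03x = 131.24 - 1.72x → x* = 23.1733.
Gap = |26.2412 − 23.1733| = 3.0679.

3.07 units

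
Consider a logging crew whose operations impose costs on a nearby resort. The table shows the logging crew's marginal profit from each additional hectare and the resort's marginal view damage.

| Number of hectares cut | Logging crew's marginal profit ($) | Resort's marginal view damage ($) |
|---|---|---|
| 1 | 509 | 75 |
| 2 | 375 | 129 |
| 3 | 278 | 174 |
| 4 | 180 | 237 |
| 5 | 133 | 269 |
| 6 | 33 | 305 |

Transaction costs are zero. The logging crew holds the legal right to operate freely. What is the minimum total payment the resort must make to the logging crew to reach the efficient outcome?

Left alone the logging crew would choose level 6 (marginal profit stays positive).
Efficient level: k* = 3 (marginal profit ≥ marginal view damage through 3).
The resort must at least cover the logging crew's forgone profit from cutting 6→3: 180 + 133 + 33 = 346.

$346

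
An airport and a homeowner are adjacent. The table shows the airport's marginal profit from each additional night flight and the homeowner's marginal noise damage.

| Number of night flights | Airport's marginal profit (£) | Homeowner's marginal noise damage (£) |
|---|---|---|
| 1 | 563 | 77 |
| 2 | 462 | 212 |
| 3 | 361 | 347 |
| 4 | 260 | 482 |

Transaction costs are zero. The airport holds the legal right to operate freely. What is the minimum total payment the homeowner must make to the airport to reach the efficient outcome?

Left alone the airport would choose level 4 (marginal profit stays positive).
Efficient level: k* = 3 (marginal profit ≥ marginal noise damage through 3).
The homeowner must at least cover the airport's forgone profit from cutting 4→3: 260 = 260.

£260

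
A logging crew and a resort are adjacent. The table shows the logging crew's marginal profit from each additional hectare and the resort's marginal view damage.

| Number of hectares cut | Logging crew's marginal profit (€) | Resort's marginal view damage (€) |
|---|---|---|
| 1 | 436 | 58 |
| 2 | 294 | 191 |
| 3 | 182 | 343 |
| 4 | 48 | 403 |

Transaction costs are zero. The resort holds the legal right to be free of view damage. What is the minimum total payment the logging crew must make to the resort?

Efficient level: marginal profit ≥ marginal view damage through level 2, so k* = 2.
With the resort holding the right, the logging crew must at least compensate total damage at k*: 58 + 191 = 249.

€249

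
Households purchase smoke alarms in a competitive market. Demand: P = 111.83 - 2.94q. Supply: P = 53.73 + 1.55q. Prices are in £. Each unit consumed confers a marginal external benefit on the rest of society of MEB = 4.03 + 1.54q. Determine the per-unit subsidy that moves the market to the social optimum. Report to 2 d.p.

subsidy = £36.46 per unit

Social marginal benefit = demand + MEB = 115.86 - 1.40q.
Set SMB = MC: 115.86 - 1.40q = 53.73 + 1.55q → q* = 21.0610.
The Pigouvian subsidy equals MEB at q*: 4.03 + 1.54×21.0610 = 36.4639.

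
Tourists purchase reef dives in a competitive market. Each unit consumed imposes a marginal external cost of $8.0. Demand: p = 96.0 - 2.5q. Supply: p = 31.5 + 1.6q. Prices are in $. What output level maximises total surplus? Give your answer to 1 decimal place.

Social marginal benefit = demand − MEC = 88.0 - 2.5q.
Set SMB = MC: 88.0 - 2.5q = 31.5 + 1.6q → q* = 13.7805.

q* = 13.8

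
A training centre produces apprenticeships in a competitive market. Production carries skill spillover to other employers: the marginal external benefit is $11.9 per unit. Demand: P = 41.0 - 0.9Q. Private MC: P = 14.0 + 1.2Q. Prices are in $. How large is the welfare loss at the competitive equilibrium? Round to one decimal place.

Market equilibrium (private): 14.0 + 1.2Q = 41.0 - 0.9Q → Q_m = 12.8571.
Social marginal cost = private MC − MEB = 2.1 + 1.2Q.
Set SMC = demand: 2.1 + 1.2Q = 41.0 - 0.9Q → Q* = 18.5238.
The loss is the area between SMC and demand from Q* to Q_m; with linear curves that's a triangle of height MEB(Q_m).
DWL = ½ × 5.6667 × 11.9000 = 33.7169.

DWL = $33.7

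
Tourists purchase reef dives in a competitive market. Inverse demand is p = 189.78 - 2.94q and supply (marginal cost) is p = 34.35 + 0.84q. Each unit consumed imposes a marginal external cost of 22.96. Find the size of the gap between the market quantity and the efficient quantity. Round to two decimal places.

6.07 units

Market equilibrium (private): 34.35 + 0.84q = 189.78 - 2.94q → q_m = 41.1190.
Social marginal benefit = demand − MEC = 166.82 - 2.94q.
Set SMB = MC: 166.82 - 2.94q = 34.35 + 0.84q → q* = 35.0450.
Gap = |41.1190 − 35.0450| = 6.0740.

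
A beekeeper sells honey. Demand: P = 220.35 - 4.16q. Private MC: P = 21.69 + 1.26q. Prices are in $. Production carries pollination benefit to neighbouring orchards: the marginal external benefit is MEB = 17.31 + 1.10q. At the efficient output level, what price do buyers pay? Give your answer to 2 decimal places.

Social marginal cost = private MC − MEB = 4.38 + 0.16q.
Set SMC = demand: 4.38 + 0.16q = 220.35 - 4.16q → q* = 49.9931.
Consumer price on the demand curve at q*: 220.35 − 4.16×49.9931 = 12.3787.

P = $12.38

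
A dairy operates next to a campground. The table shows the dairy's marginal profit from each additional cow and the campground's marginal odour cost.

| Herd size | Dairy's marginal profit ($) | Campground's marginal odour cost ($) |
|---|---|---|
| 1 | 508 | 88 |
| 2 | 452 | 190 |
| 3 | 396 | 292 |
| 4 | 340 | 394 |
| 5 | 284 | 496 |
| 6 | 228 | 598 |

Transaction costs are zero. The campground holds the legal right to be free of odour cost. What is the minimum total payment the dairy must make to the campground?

Efficient level: marginal profit ≥ marginal odour cost through level 3, so k* = 3.
With the campground holding the right, the dairy must at least compensate total damage at k*: 88 + 190 + 292 = 570.

$570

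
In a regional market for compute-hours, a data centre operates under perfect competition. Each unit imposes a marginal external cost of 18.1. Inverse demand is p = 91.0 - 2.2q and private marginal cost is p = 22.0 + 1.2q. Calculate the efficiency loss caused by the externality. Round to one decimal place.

Market equilibrium (private): 22.0 + 1.2q = 91.0 - 2.2q → q_m = 20.2941.
Social marginal cost = private MC + MEC = 40.1 + 1.2q.
Set SMC = demand: 40.1 + 1.2q = 91.0 - 2.2q → q* = 14.9706.
The loss is the area between SMC and demand from q* to q_m; with linear curves that's a triangle of height MEC(q_m).
DWL = ½ × 5.3235 × 18.1000 = 48.1777.

DWL = 48.2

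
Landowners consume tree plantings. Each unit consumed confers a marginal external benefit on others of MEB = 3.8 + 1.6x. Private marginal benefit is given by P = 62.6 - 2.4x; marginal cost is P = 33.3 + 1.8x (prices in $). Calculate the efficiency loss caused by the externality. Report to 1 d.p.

Market equilibrium (private): 33.3 + 1.8x = 62.6 - 2.4x → x_m = 6.9762.
Social marginal benefit = demand + MEB = 66.4 - 0.8x.
Set SMB = MC: 66.4 - 0.8x = 33.3 + 1.8x → x* = 12.7308.
The loss is the area between SMB and MC from x* to x_m; with linear curves that's a triangle of height MEB(x_m).
DWL = ½ × 5.7546 × 14.9619 = 43.0499.

DWL = $43.0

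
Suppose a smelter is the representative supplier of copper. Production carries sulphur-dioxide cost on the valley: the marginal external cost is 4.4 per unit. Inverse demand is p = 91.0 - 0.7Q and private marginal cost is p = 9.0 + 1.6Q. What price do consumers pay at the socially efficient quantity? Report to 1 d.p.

Social marginal cost = private MC + MEC = 13.4 + 1.6Q.
Set SMC = demand: 13.4 + 1.6Q = 91.0 - 0.7Q → Q* = 33.7391.
Consumer price on the demand curve at Q*: 91.0 − 0.7×33.7391 = 67.3826.

P = 67.4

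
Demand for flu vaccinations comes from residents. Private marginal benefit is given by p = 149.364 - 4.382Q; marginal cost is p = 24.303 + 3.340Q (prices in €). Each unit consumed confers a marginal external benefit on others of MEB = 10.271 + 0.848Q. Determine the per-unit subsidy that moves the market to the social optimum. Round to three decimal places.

Social marginal benefit = demand + MEB = 159.635 - 3.534Q.
Set SMB = MC: 159.635 - 3.534Q = 24.303 + 3.340Q → Q* = 19.6875.
The Pigouvian subsidy equals MEB at Q*: 10.271 + 0.848×19.6875 = 26.9660.

subsidy = €26.966 per unit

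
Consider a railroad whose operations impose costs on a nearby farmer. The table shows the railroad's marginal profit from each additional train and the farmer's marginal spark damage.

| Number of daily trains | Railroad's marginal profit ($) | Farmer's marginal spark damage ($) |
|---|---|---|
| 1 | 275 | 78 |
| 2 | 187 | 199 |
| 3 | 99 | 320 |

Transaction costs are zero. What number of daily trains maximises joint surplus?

Bargaining reaches the level where marginal profit last exceeds marginal spark damage.
That holds through level 1 (275 ≥ 78) but not at 2 (187 < 199).

1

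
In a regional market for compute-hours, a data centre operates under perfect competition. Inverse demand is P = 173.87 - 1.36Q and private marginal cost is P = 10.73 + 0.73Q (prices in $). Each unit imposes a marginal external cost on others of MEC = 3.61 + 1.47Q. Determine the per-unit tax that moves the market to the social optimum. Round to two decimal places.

Social marginal cost = private MC + MEC = 14.34 + 2.20Q.
Set SMC = demand: 14.34 + 2.20Q = 173.87 - 1.36Q → Q* = 44.8118.
The Pigouvian tax equals MEC at Q*: 3.61 + 1.47×44.8118 = 69.4833.

tax = $69.48 per unit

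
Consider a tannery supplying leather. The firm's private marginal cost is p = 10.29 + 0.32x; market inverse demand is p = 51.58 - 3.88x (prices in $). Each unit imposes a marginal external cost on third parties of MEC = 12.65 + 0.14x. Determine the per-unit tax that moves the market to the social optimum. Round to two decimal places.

Social marginal cost = private MC + MEC = 22.94 + 0.46x.
Set SMC = demand: 22.94 + 0.46x = 51.58 - 3.88x → x* = 6.5991.
The Pigouvian tax equals MEC at x*: 12.65 + 0.14×6.5991 = 13.5739.

tax = $13.57 per unit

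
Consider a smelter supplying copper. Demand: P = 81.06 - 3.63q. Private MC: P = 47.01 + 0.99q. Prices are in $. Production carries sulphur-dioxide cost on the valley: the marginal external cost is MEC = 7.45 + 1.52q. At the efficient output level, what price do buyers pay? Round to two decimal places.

Social marginal cost = private MC + MEC = 54.46 + 2.51q.
Set SMC = demand: 54.46 + 2.51q = 81.06 - 3.63q → q* = 4.3322.
Consumer price on the demand curve at q*: 81.06 − 3.63×4.3322 = 65.3341.

P = $65.33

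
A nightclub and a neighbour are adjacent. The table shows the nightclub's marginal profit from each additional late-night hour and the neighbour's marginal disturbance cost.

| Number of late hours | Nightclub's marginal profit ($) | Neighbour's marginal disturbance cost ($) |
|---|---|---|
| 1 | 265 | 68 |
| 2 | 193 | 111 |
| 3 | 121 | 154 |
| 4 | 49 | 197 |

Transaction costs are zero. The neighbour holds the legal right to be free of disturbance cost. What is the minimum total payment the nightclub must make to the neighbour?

Efficient level: marginal profit ≥ marginal disturbance cost through level 2, so k* = 2.
With the neighbour holding the right, the nightclub must at least compensate total damage at k*: 68 + 111 = 179.

$179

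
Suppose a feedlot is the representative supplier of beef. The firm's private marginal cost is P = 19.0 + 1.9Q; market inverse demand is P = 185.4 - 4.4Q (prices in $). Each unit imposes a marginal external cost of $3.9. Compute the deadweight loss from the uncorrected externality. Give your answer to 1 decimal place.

Market equilibrium (private): 19.0 + 1.9Q = 185.4 - 4.4Q → Q_m = 26.4127.
Social marginal cost = private MC + MEC = 22.9 + 1.9Q.
Set SMC = demand: 22.9 + 1.9Q = 185.4 - 4.4Q → Q* = 25.7937.
Height of the DWL triangle at Q_m is SMC(Q_m) − demand(Q_m) = MEC(Q_m) = 3.9000.
DWL = ½ × 0.6190 × 3.9000 = 1.2071.

DWL = $1.2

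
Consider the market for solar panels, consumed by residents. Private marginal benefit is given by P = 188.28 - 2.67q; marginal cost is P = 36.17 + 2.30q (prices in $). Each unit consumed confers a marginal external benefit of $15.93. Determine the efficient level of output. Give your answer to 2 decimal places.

q* = 33.81

Social marginal benefit = demand + MEB = 204.21 - 2.67q.
Set SMB = MC: 204.21 - 2.67q = 36.17 + 2.30q → q* = 33.8109.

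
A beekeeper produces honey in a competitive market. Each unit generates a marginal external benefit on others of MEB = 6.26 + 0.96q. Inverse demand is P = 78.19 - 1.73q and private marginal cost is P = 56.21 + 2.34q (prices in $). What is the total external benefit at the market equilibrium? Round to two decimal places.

$47.81

Market equilibrium (private): 56.21 + 2.34q = 78.19 - 1.73q → q_m = 5.4005.
Total external benefit = ∫₀^{q_m} (6.26 + 0.96q) dq = 6.26×5.4005 + ½×0.96×5.4005² = 47.8065.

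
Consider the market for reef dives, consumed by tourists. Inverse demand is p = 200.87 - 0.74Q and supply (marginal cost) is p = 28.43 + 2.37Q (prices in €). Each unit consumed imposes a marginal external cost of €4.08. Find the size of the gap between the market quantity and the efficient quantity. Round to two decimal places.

Market equilibrium (private): 28.43 + 2.37Q = 200.87 - 0.74Q → Q_m = 55.4469.
Social marginal benefit = demand − MEC = 196.79 - 0.74Q.
Set SMB = MC: 196.79 - 0.74Q = 28.43 + 2.37Q → Q* = 54.1350.
Gap = |55.4469 − 54.1350| = 1.3119.

1.31 units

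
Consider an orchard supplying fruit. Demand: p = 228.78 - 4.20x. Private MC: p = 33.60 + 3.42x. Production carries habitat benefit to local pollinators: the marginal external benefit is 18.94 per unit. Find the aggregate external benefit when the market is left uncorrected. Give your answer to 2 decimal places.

485.13

Market equilibrium (private): 33.60 + 3.42x = 228.78 - 4.20x → x_m = 25.6142.
Total external benefit = MEB × x_m = 18.94 × 25.6142 = 485.1329.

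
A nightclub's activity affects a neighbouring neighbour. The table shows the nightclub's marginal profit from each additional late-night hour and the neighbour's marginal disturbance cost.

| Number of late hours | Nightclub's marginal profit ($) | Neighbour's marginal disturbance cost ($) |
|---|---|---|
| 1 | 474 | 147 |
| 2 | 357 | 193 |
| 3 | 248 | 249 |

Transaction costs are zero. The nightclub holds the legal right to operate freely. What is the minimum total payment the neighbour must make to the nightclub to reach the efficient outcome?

$248

Left alone the nightclub would choose level 3 (marginal profit stays positive).
Efficient level: k* = 2 (marginal profit ≥ marginal disturbance cost through 2).
The neighbour must at least cover the nightclub's forgone profit from cutting 3→2: 248 = 248.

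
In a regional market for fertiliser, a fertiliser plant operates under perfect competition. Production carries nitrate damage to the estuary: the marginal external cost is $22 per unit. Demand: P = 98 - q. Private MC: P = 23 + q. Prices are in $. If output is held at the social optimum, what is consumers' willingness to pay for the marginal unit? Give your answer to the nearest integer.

Social marginal cost = private MC + MEC = 45 + q.
Set SMC = demand: 45 + q = 98 - q → q* = 26.5000.
Consumer price on the demand curve at q*: 98 − 1×26.5000 = 71.5000.

P = $72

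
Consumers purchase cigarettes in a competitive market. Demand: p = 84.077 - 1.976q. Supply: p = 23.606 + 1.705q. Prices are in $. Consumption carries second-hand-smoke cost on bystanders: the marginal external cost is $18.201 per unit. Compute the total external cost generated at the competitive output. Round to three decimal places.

Market equilibrium (private): 23.606 + 1.705q = 84.077 - 1.976q → q_m = 16.4279.
Total external cost = MEC × q_m = 18.201 × 16.4279 = 299.0042.

$299.004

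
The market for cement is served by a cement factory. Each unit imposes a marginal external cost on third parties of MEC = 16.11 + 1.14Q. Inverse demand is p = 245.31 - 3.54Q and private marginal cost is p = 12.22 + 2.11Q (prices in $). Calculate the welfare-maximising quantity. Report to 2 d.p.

Q* = 31.96

Social marginal cost = private MC + MEC = 28.33 + 3.25Q.
Set SMC = demand: 28.33 + 3.25Q = 245.31 - 3.54Q → Q* = 31.9558.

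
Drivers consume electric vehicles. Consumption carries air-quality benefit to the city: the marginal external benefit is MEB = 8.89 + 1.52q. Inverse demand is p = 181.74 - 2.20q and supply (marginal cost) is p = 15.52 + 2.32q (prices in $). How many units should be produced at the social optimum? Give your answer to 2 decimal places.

Social marginal benefit = demand + MEB = 190.63 - 0.68q.
Set SMB = MC: 190.63 - 0.68q = 15.52 + 2.32q → q* = 58.3700.

q* = 58.37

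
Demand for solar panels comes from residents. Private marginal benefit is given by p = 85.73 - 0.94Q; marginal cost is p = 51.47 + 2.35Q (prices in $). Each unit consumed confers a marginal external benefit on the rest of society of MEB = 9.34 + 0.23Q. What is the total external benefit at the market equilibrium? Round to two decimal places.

$109.73

Market equilibrium (private): 51.47 + 2.35Q = 85.73 - 0.94Q → Q_m = 10.4134.
Total external benefit = ∫₀^{Q_m} (9.34 + 0.23Q) dQ = 9.34×10.4134 + ½×0.23×10.4134² = 109.7316.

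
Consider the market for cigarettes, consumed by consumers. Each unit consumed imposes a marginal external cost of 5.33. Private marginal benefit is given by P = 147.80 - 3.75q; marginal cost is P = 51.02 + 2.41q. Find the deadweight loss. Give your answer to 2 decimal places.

DWL = 2.31

Market equilibrium (private): 51.02 + 2.41q = 147.80 - 3.75q → q_m = 15.7110.
Social marginal benefit = demand − MEC = 142.47 - 3.75q.
Set SMB = MC: 142.47 - 3.75q = 51.02 + 2.41q → q* = 14.8458.
The welfare-loss triangle has base |q_m − q*| and height MEC(q_m) (the vertical gap between SMB and MC is zero at q* and MEC at q_m).
DWL = ½ × 0.8652 × 5.3300 = 2.3058.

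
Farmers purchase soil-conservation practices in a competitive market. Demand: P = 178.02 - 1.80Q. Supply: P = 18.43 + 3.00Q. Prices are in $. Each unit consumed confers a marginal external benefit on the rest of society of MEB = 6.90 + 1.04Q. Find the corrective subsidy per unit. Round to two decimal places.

subsidy = $52.95 per unit

Social marginal benefit = demand + MEB = 184.92 - 0.76Q.
Set SMB = MC: 184.92 - 0.76Q = 18.43 + 3.00Q → Q* = 44.2793.
The Pigouvian subsidy equals MEB at Q*: 6.90 + 1.04×44.2793 = 52.9505.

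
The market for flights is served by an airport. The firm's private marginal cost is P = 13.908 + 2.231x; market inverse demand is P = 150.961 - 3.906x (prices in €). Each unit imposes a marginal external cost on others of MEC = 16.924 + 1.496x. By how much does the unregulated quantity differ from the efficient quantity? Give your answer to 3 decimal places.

6.594 units

Market equilibrium (private): 13.908 + 2.231x = 150.961 - 3.906x → x_m = 22.3322.
Social marginal cost = private MC + MEC = 30.832 + 3.727x.
Set SMC = demand: 30.832 + 3.727x = 150.961 - 3.906x → x* = 15.7381.
Gap = |22.3322 − 15.7381| = 6.5941.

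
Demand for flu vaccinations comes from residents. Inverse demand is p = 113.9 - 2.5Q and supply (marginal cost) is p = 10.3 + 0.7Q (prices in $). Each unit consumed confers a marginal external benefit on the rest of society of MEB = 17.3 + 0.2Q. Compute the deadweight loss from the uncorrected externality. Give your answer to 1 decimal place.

Market equilibrium (private): 10.3 + 0.7Q = 113.9 - 2.5Q → Q_m = 32.3750.
Social marginal benefit = demand + MEB = 131.2 - 2.3Q.
Set SMB = MC: 131.2 - 2.3Q = 10.3 + 0.7Q → Q* = 40.3000.
The welfare-loss triangle has base |Q_m − Q*| and height MEB(Q_m) (the vertical gap between SMB and MC is zero at Q* and MEB at Q_m).
DWL = ½ × 7.9250 × 23.7750 = 94.2084.

DWL = $94.2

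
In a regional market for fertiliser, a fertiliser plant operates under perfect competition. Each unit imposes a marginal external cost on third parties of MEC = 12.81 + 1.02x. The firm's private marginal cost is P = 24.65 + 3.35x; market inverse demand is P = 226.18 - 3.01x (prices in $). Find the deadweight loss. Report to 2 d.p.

DWL = $137.99

Market equilibrium (private): 24.65 + 3.35x = 226.18 - 3.01x → x_m = 31.6871.
Social marginal cost = private MC + MEC = 37.46 + 4.37x.
Set SMC = demand: 37.46 + 4.37x = 226.18 - 3.01x → x* = 25.5718.
Height of the DWL triangle at x_m is SMC(x_m) − demand(x_m) = MEC(x_m) = 45.1308.
DWL = ½ × 6.1153 × 45.1308 = 137.9942.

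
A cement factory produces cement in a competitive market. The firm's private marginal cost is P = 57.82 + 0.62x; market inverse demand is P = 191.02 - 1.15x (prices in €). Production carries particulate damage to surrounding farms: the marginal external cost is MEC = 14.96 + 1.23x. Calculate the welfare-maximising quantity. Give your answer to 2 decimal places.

Social marginal cost = private MC + MEC = 72.78 + 1.85x.
Set SMC = demand: 72.78 + 1.85x = 191.02 - 1.15x → x* = 39.4133.

x* = 39.41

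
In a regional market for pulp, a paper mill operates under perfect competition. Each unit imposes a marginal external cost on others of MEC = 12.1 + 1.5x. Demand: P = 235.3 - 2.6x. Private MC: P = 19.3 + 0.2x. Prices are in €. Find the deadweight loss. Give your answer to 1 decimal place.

DWL = €1899.6

Market equilibrium (private): 19.3 + 0.2x = 235.3 - 2.6x → x_m = 77.1429.
Social marginal cost = private MC + MEC = 31.4 + 1.7x.
Set SMC = demand: 31.4 + 1.7x = 235.3 - 2.6x → x* = 47.4186.
Between x* and x_m the wedge SMC − demand runs linearly from 0 to MEC(x_m), so the loss is a triangle.
DWL = ½ × 29.7243 × 127.8143 = 1899.5953.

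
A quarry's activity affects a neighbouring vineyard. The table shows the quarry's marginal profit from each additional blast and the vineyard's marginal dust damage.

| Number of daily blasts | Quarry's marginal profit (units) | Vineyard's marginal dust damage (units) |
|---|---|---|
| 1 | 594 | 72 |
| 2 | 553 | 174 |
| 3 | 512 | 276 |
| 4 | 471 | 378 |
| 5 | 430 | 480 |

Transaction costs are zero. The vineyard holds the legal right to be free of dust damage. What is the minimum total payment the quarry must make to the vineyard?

Efficient level: marginal profit ≥ marginal dust damage through level 4, so k* = 4.
With the vineyard holding the right, the quarry must at least compensate total damage at k*: 72 + 174 + 276 + 378 = 900.

900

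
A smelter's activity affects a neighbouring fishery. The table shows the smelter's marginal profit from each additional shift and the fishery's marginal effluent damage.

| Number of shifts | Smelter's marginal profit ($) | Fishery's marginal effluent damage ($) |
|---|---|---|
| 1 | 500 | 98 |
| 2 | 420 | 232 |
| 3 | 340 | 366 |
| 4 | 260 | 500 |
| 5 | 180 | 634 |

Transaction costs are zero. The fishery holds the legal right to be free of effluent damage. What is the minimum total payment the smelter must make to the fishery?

Efficient level: marginal profit ≥ marginal effluent damage through level 2, so k* = 2.
With the fishery holding the right, the smelter must at least compensate total damage at k*: 98 + 232 = 330.

$330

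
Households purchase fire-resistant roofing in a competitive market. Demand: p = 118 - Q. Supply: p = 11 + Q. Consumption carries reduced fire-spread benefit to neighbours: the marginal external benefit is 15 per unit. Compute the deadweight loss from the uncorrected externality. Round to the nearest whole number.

DWL = 56

Market equilibrium (private): 11 + Q = 118 - Q → Q_m = 53.5000.
Social marginal benefit = demand + MEB = 133 - Q.
Set SMB = MC: 133 - Q = 11 + Q → Q* = 61.0000.
The loss is the area between SMB and MC from Q* to Q_m; with linear curves that's a triangle of height MEB(Q_m).
DWL = ½ × 7.5000 × 15.0000 = 56.2500.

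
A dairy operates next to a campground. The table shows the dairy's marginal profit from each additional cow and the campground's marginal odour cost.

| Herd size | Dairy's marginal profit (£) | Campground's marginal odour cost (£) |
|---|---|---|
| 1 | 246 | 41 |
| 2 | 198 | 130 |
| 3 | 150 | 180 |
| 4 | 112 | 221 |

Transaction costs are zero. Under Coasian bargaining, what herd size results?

Bargaining reaches the level where marginal profit last exceeds marginal odour cost.
That holds through level 2 (198 ≥ 130) but not at 3 (150 < 180).

2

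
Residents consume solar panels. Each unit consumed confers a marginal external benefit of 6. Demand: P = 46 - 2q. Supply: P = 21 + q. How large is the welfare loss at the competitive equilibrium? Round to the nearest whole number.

Market equilibrium (private): 21 + q = 46 - 2q → q_m = 8.3333.
Social marginal benefit = demand + MEB = 52 - 2q.
Set SMB = MC: 52 - 2q = 21 + q → q* = 10.3333.
The loss is the area between SMB and MC from q* to q_m; with linear curves that's a triangle of height MEB(q_m).
DWL = ½ × 2.0000 × 6.0000 = 6.0000.

DWL = 6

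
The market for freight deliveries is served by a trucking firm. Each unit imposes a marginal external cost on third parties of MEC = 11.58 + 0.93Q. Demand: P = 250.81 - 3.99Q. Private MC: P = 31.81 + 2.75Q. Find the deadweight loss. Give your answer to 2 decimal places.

Market equilibrium (private): 31.81 + 2.75Q = 250.81 - 3.99Q → Q_m = 32.4926.
Social marginal cost = private MC + MEC = 43.39 + 3.68Q.
Set SMC = demand: 43.39 + 3.68Q = 250.81 - 3.99Q → Q* = 27.0430.
Between Q* and Q_m the wedge SMC − demand runs linearly from 0 to MEC(Q_m), so the loss is a triangle.
DWL = ½ × 5.4496 × 41.7981 = 113.8915.

DWL = 113.89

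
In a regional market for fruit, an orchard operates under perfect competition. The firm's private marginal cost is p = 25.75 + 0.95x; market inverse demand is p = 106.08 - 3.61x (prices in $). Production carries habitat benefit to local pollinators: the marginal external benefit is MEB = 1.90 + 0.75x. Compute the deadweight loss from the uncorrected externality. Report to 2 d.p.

DWL = $29.97

Market equilibrium (private): 25.75 + 0.95x = 106.08 - 3.61x → x_m = 17.6162.
Social marginal cost = private MC − MEB = 23.85 + 0.20x.
Set SMC = demand: 23.85 + 0.20x = 106.08 - 3.61x → x* = 21.5827.
Height of the DWL triangle at x_m is demand(x_m) − SMC(x_m) = MEB(x_m) = 15.1122.
DWL = ½ × 3.9665 × 15.1122 = 29.9713.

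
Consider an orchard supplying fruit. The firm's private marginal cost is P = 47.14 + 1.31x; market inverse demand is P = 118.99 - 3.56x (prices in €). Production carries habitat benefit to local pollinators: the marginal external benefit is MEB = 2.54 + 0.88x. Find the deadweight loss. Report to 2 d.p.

Market equilibrium (private): 47.14 + 1.31x = 118.99 - 3.56x → x_m = 14.7536.
Social marginal cost = private MC − MEB = 44.60 + 0.43x.
Set SMC = demand: 44.60 + 0.43x = 118.99 - 3.56x → x* = 18.6441.
Height of the DWL triangle at x_m is demand(x_m) − SMC(x_m) = MEB(x_m) = 15.5232.
DWL = ½ × 3.8905 × 15.5232 = 30.1965.

DWL = €30.20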